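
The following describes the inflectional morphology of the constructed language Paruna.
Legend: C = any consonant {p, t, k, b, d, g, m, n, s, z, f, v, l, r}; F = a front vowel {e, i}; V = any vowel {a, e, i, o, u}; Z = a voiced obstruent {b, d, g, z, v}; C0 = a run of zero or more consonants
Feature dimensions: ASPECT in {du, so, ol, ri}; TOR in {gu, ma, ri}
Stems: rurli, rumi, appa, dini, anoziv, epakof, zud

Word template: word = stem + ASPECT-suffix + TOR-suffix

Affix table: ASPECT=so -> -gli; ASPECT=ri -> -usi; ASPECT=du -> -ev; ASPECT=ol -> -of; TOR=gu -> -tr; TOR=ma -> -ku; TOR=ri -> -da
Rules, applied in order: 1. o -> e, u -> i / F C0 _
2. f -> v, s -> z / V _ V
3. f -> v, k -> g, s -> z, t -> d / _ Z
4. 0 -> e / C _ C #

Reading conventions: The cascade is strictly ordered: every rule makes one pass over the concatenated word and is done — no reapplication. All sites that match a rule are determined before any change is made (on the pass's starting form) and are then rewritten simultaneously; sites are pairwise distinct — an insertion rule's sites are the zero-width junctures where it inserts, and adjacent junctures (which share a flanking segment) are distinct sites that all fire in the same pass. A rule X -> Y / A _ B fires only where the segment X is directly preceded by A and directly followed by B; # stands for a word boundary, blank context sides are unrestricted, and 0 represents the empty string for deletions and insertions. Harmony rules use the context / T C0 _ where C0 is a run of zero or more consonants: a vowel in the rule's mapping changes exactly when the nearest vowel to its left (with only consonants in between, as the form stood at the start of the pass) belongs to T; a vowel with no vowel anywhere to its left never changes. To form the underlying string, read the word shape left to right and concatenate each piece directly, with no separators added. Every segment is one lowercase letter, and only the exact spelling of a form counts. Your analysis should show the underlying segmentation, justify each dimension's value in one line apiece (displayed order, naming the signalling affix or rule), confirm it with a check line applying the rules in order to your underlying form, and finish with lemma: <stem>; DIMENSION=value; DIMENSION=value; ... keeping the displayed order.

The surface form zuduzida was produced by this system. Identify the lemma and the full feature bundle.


underlying: zud-usi-da
ASPECT=ri - signalled by the affix -usi
TOR=ri - signalled by the affix -da
check: zudusida -> zudusida -> zuduzida -> zuduzida -> zuduzida
lemma: zud; ASPECT=ri; TOR=ri


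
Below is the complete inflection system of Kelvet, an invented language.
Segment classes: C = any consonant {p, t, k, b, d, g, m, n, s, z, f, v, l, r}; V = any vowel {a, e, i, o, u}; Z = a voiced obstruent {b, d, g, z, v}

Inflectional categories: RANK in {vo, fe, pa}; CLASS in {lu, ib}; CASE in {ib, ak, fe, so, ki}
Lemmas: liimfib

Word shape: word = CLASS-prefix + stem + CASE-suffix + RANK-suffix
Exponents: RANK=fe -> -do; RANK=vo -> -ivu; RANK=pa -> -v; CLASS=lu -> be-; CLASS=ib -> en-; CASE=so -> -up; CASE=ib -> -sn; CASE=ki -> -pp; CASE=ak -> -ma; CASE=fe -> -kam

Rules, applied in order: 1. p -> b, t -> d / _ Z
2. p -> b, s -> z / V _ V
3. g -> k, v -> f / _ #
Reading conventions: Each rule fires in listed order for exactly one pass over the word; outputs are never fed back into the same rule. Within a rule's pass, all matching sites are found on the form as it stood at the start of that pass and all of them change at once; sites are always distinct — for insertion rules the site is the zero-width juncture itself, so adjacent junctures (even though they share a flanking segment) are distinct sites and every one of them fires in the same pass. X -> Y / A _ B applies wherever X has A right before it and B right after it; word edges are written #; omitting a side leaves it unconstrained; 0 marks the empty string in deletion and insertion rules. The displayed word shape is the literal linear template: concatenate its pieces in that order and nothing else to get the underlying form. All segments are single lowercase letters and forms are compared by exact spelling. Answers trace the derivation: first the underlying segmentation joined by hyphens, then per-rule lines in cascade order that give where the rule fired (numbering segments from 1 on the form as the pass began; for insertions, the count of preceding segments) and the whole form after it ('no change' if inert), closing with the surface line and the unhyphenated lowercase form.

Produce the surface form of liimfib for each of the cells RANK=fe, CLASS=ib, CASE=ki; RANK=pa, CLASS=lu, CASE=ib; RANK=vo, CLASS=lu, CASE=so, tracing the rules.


cell RANK=fe, CLASS=ib, CASE=ki:
underlying: en-liimfib-pp-do
1. p -> b, t -> d / _ Z: fires at position(s) 11: enliimfibpbdo
2. p -> b, s -> z / V _ V: no change
3. g -> k, v -> f / _ #: no change
surface: enliimfibpbdo

cell RANK=pa, CLASS=lu, CASE=ib:
underlying: be-liimfib-sn-v
1. p -> b, t -> d / _ Z: no change
2. p -> b, s -> z / V _ V: no change
3. g -> k, v -> f / _ #: fires at position(s) 12: beliimfibsnf
surface: beliimfibsnf

cell RANK=vo, CLASS=lu, CASE=so:
underlying: be-liimfib-up-ivu
1. p -> b, t -> d / _ Z: no change
2. p -> b, s -> z / V _ V: fires at position(s) 11: beliimfibubivu
3. g -> k, v -> f / _ #: no change
surface: beliimfibubivu


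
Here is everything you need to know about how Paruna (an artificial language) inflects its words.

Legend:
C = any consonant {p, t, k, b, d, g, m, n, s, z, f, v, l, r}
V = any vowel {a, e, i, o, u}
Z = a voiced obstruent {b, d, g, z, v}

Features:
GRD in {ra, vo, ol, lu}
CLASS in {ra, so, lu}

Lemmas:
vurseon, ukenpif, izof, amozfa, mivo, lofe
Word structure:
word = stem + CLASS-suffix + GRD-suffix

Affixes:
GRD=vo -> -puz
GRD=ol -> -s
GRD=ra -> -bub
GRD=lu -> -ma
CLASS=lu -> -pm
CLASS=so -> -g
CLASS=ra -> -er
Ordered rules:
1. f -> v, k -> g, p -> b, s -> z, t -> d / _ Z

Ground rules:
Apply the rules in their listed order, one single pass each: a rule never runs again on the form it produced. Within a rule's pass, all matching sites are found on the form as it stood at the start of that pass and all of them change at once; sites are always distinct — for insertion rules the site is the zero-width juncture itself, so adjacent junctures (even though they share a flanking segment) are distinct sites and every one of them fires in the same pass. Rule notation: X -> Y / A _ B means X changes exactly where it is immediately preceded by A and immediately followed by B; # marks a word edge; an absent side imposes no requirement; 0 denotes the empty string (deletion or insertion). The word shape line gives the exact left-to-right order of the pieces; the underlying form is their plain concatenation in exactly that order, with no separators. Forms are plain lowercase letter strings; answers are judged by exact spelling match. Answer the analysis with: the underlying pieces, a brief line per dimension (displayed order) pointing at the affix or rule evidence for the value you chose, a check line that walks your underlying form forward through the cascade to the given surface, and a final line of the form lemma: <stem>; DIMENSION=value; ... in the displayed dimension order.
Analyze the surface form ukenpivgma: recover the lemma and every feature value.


underlying: ukenpif-g-ma
GRD=lu - signalled by the affix -ma
CLASS=so - signalled by the affix -g
check: ukenpifgma -> ukenpivgma
lemma: ukenpif; GRD=lu; CLASS=so


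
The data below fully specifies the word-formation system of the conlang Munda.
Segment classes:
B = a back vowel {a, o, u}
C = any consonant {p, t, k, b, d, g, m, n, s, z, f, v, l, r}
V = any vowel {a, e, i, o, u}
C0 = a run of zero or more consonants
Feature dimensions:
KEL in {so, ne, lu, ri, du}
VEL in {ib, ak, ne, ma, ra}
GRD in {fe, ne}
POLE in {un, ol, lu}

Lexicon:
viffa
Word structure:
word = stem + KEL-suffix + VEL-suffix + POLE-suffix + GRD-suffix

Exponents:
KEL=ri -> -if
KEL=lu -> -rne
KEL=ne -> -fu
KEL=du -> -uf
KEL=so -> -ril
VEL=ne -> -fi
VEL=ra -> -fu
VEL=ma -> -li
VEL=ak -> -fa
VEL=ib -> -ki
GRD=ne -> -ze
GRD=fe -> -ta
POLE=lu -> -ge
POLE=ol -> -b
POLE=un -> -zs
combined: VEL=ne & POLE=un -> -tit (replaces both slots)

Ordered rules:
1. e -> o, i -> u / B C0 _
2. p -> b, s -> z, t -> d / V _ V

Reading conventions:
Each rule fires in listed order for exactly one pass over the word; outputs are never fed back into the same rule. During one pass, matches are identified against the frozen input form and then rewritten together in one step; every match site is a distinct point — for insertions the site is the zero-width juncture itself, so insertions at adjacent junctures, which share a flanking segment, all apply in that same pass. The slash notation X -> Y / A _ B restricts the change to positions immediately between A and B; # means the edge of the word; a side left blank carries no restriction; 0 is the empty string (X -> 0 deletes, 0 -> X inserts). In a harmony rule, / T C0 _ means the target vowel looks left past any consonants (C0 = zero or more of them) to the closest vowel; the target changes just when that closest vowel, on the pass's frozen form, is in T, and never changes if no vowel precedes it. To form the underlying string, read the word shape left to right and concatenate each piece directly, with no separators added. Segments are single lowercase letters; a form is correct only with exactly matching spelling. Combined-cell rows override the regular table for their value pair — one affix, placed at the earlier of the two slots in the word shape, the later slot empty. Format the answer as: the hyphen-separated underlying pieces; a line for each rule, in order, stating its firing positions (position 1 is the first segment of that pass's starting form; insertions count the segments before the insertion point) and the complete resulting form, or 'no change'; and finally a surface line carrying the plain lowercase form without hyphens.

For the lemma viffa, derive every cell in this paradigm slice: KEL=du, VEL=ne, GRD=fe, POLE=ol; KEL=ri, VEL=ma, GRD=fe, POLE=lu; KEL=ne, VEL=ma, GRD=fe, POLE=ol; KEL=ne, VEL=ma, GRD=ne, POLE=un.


cell KEL=du, VEL=ne, GRD=fe, POLE=ol:
underlying: viffa-uf-fi-b-ta
1. e -> o, i -> u / B C0 _: fires at position(s) 9: viffauffubta
2. p -> b, s -> z, t -> d / V _ V: no change
surface: viffauffubta

cell KEL=ri, VEL=ma, GRD=fe, POLE=lu:
underlying: viffa-if-li-ge-ta
1. e -> o, i -> u / B C0 _: fires at position(s) 6: viffaufligeta
2. p -> b, s -> z, t -> d / V _ V: fires at position(s) 12: viffaufligeda
surface: viffaufligeda

cell KEL=ne, VEL=ma, GRD=fe, POLE=ol:
underlying: viffa-fu-li-b-ta
1. e -> o, i -> u / B C0 _: fires at position(s) 9: viffafulubta
2. p -> b, s -> z, t -> d / V _ V: no change
surface: viffafulubta

cell KEL=ne, VEL=ma, GRD=ne, POLE=un:
underlying: viffa-fu-li-zs-ze
1. e -> o, i -> u / B C0 _: fires at position(s) 9: viffafuluzsze
2. p -> b, s -> z, t -> d / V _ V: no change
surface: viffafuluzsze


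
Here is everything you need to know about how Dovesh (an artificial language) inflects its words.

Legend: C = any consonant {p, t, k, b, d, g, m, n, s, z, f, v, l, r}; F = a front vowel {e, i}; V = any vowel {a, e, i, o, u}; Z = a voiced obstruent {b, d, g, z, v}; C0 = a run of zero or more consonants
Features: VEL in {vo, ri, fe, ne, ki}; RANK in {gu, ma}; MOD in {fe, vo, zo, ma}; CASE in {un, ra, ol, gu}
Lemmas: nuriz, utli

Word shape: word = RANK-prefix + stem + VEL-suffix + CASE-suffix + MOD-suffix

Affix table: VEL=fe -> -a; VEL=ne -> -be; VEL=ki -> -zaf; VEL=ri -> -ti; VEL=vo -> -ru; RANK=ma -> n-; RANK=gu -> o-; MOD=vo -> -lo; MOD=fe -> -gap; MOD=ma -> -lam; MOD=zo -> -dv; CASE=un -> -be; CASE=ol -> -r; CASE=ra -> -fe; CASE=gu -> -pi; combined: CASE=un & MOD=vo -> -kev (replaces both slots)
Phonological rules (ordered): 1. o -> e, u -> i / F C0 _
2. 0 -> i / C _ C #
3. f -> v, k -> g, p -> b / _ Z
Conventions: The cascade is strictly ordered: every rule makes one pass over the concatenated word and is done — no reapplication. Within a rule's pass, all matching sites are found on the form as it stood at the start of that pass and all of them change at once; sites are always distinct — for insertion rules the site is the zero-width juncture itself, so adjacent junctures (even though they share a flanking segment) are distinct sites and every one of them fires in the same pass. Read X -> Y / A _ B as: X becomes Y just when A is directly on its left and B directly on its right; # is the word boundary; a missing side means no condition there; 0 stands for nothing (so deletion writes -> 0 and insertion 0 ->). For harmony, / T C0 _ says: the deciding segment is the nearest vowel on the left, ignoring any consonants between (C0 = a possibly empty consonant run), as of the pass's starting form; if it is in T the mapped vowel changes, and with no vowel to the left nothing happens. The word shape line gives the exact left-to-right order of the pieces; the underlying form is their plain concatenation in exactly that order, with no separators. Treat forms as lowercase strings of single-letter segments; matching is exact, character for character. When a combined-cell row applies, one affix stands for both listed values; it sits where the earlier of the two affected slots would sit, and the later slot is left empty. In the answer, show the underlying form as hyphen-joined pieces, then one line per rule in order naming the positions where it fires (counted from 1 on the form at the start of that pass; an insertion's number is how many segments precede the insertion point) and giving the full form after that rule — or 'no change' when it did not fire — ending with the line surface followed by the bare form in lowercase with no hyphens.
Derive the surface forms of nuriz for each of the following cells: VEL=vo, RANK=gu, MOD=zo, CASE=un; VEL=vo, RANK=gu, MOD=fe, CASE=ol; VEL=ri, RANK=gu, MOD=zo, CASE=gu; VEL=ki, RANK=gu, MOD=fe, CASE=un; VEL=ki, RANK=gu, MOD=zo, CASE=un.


cell VEL=vo, RANK=gu, MOD=zo, CASE=un:
underlying: o-nuriz-ru-be-dv
1. o -> e, u -> i / F C0 _: fires at position(s) 8: onurizribedv
2. 0 -> i / C _ C #: inserts after position(s) 11: onurizribediv
3. f -> v, k -> g, p -> b / _ Z: no change
surface: onurizribediv

cell VEL=vo, RANK=gu, MOD=fe, CASE=ol:
underlying: o-nuriz-ru-r-gap
1. o -> e, u -> i / F C0 _: fires at position(s) 8: onurizrirgap
2. 0 -> i / C _ C #: no change
3. f -> v, k -> g, p -> b / _ Z: no change
surface: onurizrirgap

cell VEL=ri, RANK=gu, MOD=zo, CASE=gu:
underlying: o-nuriz-ti-pi-dv
1. o -> e, u -> i / F C0 _: no change
2. 0 -> i / C _ C #: inserts after position(s) 11: onuriztipidiv
3. f -> v, k -> g, p -> b / _ Z: no change
surface: onuriztipidiv

cell VEL=ki, RANK=gu, MOD=fe, CASE=un:
underlying: o-nuriz-zaf-be-gap
1. o -> e, u -> i / F C0 _: no change
2. 0 -> i / C _ C #: no change
3. f -> v, k -> g, p -> b / _ Z: fires at position(s) 9: onurizzavbegap
surface: onurizzavbegap

cell VEL=ki, RANK=gu, MOD=zo, CASE=un:
underlying: o-nuriz-zaf-be-dv
1. o -> e, u -> i / F C0 _: no change
2. 0 -> i / C _ C #: inserts after position(s) 12: onurizzafbediv
3. f -> v, k -> g, p -> b / _ Z: fires at position(s) 9: onurizzavbediv
surface: onurizzavbediv


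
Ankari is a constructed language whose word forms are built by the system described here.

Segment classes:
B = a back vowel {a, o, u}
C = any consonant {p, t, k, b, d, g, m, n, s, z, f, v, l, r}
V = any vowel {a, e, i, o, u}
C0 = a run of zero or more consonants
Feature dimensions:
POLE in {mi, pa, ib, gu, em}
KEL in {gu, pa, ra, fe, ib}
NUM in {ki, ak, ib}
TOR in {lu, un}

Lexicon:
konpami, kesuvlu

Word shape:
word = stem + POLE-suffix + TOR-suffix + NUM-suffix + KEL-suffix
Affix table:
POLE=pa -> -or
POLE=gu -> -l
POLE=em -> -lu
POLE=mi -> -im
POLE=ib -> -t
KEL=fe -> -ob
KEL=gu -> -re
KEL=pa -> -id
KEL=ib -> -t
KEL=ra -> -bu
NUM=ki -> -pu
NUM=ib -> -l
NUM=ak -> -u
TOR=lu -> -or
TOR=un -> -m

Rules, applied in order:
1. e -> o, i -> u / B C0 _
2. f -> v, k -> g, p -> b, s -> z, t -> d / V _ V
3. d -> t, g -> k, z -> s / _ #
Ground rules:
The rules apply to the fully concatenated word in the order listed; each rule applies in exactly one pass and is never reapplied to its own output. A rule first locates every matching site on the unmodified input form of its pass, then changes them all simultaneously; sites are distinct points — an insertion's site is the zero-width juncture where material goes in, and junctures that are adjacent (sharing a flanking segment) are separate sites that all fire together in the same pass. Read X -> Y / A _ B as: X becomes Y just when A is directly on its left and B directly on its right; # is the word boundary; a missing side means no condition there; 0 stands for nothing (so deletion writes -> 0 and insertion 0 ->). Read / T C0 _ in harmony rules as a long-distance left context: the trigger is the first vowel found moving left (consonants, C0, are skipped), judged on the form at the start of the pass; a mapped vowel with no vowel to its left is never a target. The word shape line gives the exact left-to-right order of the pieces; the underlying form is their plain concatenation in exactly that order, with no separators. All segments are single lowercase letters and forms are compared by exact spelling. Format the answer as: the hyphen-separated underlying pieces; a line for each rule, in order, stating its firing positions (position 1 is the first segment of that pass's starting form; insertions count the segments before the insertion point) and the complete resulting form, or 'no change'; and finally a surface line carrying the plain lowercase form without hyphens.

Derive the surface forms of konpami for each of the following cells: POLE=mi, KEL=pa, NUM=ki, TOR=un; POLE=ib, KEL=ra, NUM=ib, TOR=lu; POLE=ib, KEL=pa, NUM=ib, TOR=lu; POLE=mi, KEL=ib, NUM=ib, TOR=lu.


cell POLE=mi, KEL=pa, NUM=ki, TOR=un:
underlying: konpami-im-m-pu-id
1. e -> o, i -> u / B C0 _: fires at position(s) 7, 13: konpamuimmpuud
2. f -> v, k -> g, p -> b, s -> z, t -> d / V _ V: no change
3. d -> t, g -> k, z -> s / _ #: fires at position(s) 14: konpamuimmpuut
surface: konpamuimmpuut

cell POLE=ib, KEL=ra, NUM=ib, TOR=lu:
underlying: konpami-t-or-l-bu
1. e -> o, i -> u / B C0 _: fires at position(s) 7: konpamutorlbu
2. f -> v, k -> g, p -> b, s -> z, t -> d / V _ V: fires at position(s) 8: konpamudorlbu
3. d -> t, g -> k, z -> s / _ #: no change
surface: konpamudorlbu

cell POLE=ib, KEL=pa, NUM=ib, TOR=lu:
underlying: konpami-t-or-l-id
1. e -> o, i -> u / B C0 _: fires at position(s) 7, 12: konpamutorlud
2. f -> v, k -> g, p -> b, s -> z, t -> d / V _ V: fires at position(s) 8: konpamudorlud
3. d -> t, g -> k, z -> s / _ #: fires at position(s) 13: konpamudorlut
surface: konpamudorlut

cell POLE=mi, KEL=ib, NUM=ib, TOR=lu:
underlying: konpami-im-or-l-t
1. e -> o, i -> u / B C0 _: fires at position(s) 7: konpamuimorlt
2. f -> v, k -> g, p -> b, s -> z, t -> d / V _ V: no change
3. d -> t, g -> k, z -> s / _ #: no change
surface: konpamuimorlt


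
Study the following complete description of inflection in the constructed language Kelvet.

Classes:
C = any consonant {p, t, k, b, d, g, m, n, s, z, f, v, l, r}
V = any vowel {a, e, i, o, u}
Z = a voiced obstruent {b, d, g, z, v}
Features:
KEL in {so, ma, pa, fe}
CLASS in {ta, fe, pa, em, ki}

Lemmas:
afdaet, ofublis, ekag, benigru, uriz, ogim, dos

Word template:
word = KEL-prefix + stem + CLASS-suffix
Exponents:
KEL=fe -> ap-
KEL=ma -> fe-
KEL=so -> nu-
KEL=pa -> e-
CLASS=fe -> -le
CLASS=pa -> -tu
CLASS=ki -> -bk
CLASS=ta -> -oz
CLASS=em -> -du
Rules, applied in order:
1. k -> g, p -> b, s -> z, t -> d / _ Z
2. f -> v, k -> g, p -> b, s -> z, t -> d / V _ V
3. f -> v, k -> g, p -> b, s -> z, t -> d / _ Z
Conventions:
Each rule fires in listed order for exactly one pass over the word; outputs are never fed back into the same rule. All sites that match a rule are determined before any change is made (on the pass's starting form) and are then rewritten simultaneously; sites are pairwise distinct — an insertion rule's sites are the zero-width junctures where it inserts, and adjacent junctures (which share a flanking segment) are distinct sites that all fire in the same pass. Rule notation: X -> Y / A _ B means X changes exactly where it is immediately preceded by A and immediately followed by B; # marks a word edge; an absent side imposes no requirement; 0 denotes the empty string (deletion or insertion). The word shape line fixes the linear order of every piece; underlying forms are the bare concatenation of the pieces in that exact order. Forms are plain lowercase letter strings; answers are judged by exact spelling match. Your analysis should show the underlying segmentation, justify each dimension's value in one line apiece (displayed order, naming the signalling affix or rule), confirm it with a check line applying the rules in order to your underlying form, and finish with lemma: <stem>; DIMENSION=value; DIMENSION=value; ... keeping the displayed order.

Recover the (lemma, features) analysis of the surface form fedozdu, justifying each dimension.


underlying: fe-dos-du
KEL=ma - signalled by the affix fe-
CLASS=em - signalled by the affix -du
check: fedosdu -> fedozdu -> fedozdu -> fedozdu
lemma: dos; KEL=ma; CLASS=em


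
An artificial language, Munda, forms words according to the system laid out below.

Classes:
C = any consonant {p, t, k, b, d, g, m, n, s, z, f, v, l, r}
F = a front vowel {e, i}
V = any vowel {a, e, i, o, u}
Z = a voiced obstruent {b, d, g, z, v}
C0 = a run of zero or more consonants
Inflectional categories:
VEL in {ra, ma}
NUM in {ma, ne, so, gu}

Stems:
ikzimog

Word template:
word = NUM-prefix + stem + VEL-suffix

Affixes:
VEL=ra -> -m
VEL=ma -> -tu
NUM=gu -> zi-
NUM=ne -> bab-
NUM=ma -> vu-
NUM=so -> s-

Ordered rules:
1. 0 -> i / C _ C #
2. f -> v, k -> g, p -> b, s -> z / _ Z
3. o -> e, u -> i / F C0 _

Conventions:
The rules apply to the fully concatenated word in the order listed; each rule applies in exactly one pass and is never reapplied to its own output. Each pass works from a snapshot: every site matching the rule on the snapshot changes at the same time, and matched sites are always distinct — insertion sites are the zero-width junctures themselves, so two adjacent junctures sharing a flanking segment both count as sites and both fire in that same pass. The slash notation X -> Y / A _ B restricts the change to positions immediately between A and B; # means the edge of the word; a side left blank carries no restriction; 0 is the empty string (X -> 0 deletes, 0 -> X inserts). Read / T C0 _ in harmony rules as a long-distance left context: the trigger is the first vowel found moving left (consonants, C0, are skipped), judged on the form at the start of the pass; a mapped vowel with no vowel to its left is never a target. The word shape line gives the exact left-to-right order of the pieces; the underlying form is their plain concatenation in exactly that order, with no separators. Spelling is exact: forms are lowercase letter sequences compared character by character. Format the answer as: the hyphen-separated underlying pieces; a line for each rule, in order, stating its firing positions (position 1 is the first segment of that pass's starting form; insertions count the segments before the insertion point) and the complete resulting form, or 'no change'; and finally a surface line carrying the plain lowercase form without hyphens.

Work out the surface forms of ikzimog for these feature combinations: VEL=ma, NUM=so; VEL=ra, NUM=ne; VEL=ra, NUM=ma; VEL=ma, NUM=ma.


cell VEL=ma, NUM=so:
underlying: s-ikzimog-tu
1. 0 -> i / C _ C #: no change
2. f -> v, k -> g, p -> b, s -> z / _ Z: fires at position(s) 3: sigzimogtu
3. o -> e, u -> i / F C0 _: fires at position(s) 7: sigzimegtu
surface: sigzimegtu

cell VEL=ra, NUM=ne:
underlying: bab-ikzimog-m
1. 0 -> i / C _ C #: inserts after position(s) 10: babikzimogim
2. f -> v, k -> g, p -> b, s -> z / _ Z: fires at position(s) 5: babigzimogim
3. o -> e, u -> i / F C0 _: fires at position(s) 9: babigzimegim
surface: babigzimegim

cell VEL=ra, NUM=ma:
underlying: vu-ikzimog-m
1. 0 -> i / C _ C #: inserts after position(s) 9: vuikzimogim
2. f -> v, k -> g, p -> b, s -> z / _ Z: fires at position(s) 4: vuigzimogim
3. o -> e, u -> i / F C0 _: fires at position(s) 8: vuigzimegim
surface: vuigzimegim

cell VEL=ma, NUM=ma:
underlying: vu-ikzimog-tu
1. 0 -> i / C _ C #: no change
2. f -> v, k -> g, p -> b, s -> z / _ Z: fires at position(s) 4: vuigzimogtu
3. o -> e, u -> i / F C0 _: fires at position(s) 8: vuigzimegtu
surface: vuigzimegtu


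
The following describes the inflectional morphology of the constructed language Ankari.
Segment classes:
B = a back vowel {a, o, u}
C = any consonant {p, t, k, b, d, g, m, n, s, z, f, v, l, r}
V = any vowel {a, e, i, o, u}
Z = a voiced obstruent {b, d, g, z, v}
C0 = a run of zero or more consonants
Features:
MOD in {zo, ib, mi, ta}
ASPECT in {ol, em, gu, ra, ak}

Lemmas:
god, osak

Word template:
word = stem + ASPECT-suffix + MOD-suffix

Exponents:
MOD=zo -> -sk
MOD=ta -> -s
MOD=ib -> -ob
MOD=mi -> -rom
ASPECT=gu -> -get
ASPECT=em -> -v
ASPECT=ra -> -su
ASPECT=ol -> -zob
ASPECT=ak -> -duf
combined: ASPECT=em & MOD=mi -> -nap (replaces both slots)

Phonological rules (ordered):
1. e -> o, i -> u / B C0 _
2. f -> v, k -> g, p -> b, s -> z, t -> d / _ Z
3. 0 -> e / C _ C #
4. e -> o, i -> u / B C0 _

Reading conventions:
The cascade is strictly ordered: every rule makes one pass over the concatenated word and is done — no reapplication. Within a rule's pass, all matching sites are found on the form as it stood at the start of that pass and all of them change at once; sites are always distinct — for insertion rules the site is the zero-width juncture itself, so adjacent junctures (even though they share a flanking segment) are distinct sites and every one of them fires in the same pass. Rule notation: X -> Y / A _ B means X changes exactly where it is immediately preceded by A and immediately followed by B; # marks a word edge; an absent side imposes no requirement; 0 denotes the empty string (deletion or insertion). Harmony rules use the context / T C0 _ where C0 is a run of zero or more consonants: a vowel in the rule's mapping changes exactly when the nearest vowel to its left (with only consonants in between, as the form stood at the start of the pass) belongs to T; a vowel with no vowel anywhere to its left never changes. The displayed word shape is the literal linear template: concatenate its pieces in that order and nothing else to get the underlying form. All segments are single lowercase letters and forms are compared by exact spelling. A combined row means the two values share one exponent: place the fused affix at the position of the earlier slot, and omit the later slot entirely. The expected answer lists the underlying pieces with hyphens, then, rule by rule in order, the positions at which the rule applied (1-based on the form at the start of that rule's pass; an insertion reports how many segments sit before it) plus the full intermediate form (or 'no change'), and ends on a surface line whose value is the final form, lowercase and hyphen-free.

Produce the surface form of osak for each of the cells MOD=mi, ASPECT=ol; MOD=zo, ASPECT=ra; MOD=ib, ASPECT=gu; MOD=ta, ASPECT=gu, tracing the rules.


cell MOD=mi, ASPECT=ol:
underlying: osak-zob-rom
1. e -> o, i -> u / B C0 _: no change
2. f -> v, k -> g, p -> b, s -> z, t -> d / _ Z: fires at position(s) 4: osagzobrom
3. 0 -> e / C _ C #: no change
4. e -> o, i -> u / B C0 _: no change
surface: osagzobrom

cell MOD=zo, ASPECT=ra:
underlying: osak-su-sk
1. e -> o, i -> u / B C0 _: no change
2. f -> v, k -> g, p -> b, s -> z, t -> d / _ Z: no change
3. 0 -> e / C _ C #: inserts after position(s) 7: osaksusek
4. e -> o, i -> u / B C0 _: fires at position(s) 8: osaksusok
surface: osaksusok

cell MOD=ib, ASPECT=gu:
underlying: osak-get-ob
1. e -> o, i -> u / B C0 _: fires at position(s) 6: osakgotob
2. f -> v, k -> g, p -> b, s -> z, t -> d / _ Z: fires at position(s) 4: osaggotob
3. 0 -> e / C _ C #: no change
4. e -> o, i -> u / B C0 _: no change
surface: osaggotob

cell MOD=ta, ASPECT=gu:
underlying: osak-get-s
1. e -> o, i -> u / B C0 _: fires at position(s) 6: osakgots
2. f -> v, k -> g, p -> b, s -> z, t -> d / _ Z: fires at position(s) 4: osaggots
3. 0 -> e / C _ C #: inserts after position(s) 7: osaggotes
4. e -> o, i -> u / B C0 _: fires at position(s) 8: osaggotos
surface: osaggotos


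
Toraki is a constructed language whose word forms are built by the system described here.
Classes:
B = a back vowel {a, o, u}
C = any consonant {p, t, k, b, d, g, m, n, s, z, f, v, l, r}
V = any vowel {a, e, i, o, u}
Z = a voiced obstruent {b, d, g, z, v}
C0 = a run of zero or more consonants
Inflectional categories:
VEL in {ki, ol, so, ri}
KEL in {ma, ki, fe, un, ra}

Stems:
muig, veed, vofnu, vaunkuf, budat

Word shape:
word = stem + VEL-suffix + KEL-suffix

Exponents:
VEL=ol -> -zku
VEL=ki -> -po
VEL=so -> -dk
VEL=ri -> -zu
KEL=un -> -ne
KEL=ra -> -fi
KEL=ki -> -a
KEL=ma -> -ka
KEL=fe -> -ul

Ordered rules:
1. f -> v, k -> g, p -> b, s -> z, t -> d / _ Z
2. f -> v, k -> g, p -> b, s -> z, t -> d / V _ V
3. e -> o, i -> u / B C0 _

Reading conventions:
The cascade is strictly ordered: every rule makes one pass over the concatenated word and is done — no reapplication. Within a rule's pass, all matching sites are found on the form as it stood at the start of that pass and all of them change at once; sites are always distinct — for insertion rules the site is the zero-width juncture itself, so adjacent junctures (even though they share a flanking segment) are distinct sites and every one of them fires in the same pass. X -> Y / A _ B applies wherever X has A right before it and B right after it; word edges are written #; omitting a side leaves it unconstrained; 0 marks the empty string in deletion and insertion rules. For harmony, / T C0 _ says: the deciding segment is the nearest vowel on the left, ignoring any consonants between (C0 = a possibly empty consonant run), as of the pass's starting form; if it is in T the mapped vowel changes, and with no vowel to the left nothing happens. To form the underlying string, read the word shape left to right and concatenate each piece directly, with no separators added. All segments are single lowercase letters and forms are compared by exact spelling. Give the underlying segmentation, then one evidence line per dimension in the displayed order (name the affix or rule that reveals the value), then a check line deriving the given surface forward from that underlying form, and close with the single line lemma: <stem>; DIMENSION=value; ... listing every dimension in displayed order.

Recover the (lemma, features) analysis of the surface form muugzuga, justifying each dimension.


underlying: muig-zu-ka
VEL=ri - signalled by the affix -zu
KEL=ma - signalled by the affix -ka
check: muigzuka -> muigzuka -> muigzuga -> muugzuga
lemma: muig; VEL=ri; KEL=ma


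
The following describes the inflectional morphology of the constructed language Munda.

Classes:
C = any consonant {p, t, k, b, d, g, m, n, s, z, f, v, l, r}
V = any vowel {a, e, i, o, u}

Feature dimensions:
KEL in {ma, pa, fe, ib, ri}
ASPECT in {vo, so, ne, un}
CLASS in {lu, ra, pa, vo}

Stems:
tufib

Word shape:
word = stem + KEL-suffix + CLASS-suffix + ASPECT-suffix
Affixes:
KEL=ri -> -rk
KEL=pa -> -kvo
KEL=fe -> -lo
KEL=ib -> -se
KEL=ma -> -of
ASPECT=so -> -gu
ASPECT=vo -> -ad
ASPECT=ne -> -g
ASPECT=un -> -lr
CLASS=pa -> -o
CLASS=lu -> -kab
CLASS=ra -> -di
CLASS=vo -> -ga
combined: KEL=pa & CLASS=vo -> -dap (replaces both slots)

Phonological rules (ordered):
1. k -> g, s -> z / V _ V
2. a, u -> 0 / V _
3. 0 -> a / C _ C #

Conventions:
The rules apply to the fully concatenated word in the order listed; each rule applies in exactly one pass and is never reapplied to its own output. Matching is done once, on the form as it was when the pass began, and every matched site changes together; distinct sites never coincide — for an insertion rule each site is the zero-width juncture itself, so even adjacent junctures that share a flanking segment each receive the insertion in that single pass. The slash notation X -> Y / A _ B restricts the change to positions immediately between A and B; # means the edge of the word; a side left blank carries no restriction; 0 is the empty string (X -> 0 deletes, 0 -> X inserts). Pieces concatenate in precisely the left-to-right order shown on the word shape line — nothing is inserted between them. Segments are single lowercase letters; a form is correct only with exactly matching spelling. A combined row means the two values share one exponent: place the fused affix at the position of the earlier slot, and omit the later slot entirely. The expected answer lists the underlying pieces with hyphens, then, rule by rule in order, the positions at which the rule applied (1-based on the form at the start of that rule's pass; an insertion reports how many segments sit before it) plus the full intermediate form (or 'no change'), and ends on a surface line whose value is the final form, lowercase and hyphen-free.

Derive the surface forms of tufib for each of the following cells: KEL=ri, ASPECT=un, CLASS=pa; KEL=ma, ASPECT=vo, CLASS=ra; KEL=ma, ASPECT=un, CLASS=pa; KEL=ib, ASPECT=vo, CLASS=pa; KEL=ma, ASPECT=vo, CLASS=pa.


cell KEL=ri, ASPECT=un, CLASS=pa:
underlying: tufib-rk-o-lr
1. k -> g, s -> z / V _ V: no change
2. a, u -> 0 / V _: no change
3. 0 -> a / C _ C #: inserts after position(s) 9: tufibrkolar
surface: tufibrkolar

cell KEL=ma, ASPECT=vo, CLASS=ra:
underlying: tufib-of-di-ad
1. k -> g, s -> z / V _ V: no change
2. a, u -> 0 / V _: fires at position(s) 10: tufibofdid
3. 0 -> a / C _ C #: no change
surface: tufibofdid

cell KEL=ma, ASPECT=un, CLASS=pa:
underlying: tufib-of-o-lr
1. k -> g, s -> z / V _ V: no change
2. a, u -> 0 / V _: no change
3. 0 -> a / C _ C #: inserts after position(s) 9: tufibofolar
surface: tufibofolar

cell KEL=ib, ASPECT=vo, CLASS=pa:
underlying: tufib-se-o-ad
1. k -> g, s -> z / V _ V: no change
2. a, u -> 0 / V _: fires at position(s) 9: tufibseod
3. 0 -> a / C _ C #: no change
surface: tufibseod

cell KEL=ma, ASPECT=vo, CLASS=pa:
underlying: tufib-of-o-ad
1. k -> g, s -> z / V _ V: no change
2. a, u -> 0 / V _: fires at position(s) 9: tufibofod
3. 0 -> a / C _ C #: no change
surface: tufibofod


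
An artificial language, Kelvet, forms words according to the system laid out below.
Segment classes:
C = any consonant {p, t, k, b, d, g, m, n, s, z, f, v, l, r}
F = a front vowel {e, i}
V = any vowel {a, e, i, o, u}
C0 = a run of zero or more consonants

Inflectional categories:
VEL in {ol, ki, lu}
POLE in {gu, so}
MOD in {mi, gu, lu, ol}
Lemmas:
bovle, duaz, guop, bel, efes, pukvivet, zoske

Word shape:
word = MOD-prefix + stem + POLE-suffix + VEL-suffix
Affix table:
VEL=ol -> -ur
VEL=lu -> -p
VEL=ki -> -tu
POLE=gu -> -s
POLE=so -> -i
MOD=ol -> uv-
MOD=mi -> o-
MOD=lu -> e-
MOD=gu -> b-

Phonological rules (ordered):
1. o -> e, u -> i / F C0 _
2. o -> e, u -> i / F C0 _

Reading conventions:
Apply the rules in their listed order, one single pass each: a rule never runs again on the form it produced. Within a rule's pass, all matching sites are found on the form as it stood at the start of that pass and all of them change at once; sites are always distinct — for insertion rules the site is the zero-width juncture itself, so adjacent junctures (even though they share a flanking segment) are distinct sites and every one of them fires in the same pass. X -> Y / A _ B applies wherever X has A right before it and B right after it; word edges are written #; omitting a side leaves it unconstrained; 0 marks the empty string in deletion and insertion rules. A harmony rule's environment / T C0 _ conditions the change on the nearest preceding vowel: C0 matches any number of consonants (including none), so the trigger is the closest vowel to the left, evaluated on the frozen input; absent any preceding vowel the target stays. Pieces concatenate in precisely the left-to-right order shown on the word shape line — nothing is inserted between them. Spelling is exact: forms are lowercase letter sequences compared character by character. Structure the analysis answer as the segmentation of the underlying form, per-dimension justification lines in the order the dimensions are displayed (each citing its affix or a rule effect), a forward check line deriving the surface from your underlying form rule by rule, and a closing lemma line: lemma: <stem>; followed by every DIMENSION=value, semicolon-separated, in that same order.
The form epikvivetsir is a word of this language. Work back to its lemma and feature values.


underlying: e-pukvivet-s-ur
VEL=ol - signalled by the affix -ur
POLE=gu - signalled by the affix -s
MOD=lu - signalled by the affix e-
check: epukvivetsur -> epikvivetsir -> epikvivetsir
lemma: pukvivet; VEL=ol; POLE=gu; MOD=lu


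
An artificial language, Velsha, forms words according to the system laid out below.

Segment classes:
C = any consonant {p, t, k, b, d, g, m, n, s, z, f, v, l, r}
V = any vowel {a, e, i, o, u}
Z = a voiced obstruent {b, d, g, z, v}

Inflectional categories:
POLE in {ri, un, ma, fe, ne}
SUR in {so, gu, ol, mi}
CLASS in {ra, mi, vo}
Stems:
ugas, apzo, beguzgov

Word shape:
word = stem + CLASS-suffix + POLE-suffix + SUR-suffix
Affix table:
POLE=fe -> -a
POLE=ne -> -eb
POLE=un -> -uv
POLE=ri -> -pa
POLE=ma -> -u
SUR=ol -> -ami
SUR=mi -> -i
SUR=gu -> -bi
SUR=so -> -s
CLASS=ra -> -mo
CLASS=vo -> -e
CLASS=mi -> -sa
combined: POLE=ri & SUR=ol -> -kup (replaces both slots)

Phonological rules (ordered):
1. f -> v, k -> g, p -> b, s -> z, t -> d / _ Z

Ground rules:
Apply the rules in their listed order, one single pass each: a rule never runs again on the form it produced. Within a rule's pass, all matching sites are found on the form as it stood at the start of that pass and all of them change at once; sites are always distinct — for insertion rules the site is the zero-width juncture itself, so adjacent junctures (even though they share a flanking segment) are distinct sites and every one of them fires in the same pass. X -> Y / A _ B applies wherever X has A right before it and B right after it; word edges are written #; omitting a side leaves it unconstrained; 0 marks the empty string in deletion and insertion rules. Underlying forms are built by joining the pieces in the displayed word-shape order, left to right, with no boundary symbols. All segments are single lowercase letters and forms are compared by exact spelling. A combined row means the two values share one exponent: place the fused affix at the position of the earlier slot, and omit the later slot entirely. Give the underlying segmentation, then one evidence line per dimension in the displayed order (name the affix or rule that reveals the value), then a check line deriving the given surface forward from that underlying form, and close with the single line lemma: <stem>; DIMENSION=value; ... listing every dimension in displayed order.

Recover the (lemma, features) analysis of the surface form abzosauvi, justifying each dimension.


underlying: apzo-sa-uv-i
POLE=un - signalled by the affix -uv
SUR=mi - signalled by the affix -i
CLASS=mi - signalled by the affix -sa
check: apzosauvi -> abzosauvi
lemma: apzo; POLE=un; SUR=mi; CLASS=mi


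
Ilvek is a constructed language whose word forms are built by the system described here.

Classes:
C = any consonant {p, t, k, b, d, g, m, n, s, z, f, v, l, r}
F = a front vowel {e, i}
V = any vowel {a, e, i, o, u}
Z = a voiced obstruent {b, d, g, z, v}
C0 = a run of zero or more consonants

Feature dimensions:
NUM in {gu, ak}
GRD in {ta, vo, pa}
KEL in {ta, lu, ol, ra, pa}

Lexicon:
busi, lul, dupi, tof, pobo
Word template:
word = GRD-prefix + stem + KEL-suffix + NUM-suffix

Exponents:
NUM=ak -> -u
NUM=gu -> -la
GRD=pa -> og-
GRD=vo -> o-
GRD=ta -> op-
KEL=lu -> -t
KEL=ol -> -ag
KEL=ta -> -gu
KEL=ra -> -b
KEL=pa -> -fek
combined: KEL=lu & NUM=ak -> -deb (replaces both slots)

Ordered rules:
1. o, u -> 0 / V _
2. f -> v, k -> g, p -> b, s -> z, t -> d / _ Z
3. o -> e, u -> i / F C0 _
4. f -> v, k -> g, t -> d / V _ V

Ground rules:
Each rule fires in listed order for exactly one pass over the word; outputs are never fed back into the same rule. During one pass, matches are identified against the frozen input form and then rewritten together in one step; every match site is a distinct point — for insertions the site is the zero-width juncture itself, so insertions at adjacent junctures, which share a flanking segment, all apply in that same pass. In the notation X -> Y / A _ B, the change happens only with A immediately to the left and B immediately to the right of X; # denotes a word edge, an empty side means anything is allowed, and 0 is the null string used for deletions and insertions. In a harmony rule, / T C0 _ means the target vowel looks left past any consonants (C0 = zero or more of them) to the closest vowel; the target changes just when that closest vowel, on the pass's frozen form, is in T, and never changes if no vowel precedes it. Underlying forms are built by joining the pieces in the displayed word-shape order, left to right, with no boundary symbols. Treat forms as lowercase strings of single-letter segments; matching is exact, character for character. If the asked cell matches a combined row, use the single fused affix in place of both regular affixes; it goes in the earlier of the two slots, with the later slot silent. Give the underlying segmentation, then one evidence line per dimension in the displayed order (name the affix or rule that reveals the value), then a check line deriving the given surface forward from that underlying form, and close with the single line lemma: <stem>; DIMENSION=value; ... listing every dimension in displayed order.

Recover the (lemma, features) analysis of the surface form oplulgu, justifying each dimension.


underlying: op-lul-gu-u
NUM=ak - signalled by the affix -u
GRD=ta - signalled by the affix op-
KEL=ta - signalled by the affix -gu
check: oplulguu -> oplulgu -> oplulgu -> oplulgu -> oplulgu
lemma: lul; NUM=ak; GRD=ta; KEL=ta
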